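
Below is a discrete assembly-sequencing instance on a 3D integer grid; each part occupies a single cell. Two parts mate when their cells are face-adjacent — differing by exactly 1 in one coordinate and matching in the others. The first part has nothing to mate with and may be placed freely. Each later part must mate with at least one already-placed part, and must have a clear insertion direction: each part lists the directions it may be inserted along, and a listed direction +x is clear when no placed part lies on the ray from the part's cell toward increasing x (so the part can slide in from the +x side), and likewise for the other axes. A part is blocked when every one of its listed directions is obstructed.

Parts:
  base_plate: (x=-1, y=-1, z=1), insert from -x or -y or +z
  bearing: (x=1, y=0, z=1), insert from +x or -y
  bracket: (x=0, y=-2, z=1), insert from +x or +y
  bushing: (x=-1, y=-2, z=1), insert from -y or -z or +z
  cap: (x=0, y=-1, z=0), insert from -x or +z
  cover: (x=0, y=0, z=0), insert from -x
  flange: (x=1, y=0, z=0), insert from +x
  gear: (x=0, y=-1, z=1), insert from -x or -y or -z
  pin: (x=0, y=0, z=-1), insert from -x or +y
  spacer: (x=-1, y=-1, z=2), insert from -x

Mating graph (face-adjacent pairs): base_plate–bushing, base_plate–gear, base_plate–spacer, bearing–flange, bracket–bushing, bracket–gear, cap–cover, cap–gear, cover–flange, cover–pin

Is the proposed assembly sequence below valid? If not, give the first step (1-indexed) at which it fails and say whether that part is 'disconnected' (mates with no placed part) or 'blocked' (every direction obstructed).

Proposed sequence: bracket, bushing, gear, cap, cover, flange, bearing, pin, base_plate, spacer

Valid

1. bracket@(0, -2, 1) [+x clear] — {bracket}
2. bushing@(-1, -2, 1) [-y clear] — {bracket, bushing}
3. gear@(0, -1, 1) [-x clear] — {bracket, bushing, gear}
4. cap@(0, -1, 0) [-x clear] — {bracket, bushing, cap, gear}
5. cover@(0, 0, 0) [-x clear] — {bracket, bushing, cap, cover, gear}
6. flange@(1, 0, 0) [+x clear] — {bracket, bushing, cap, cover, flange, gear}
7. bearing@(1, 0, 1) [+x clear] — {bearing, bracket, bushing, cap, cover, flange, gear}
8. pin@(0, 0, -1) [-x clear] — {bearing, bracket, bushing, cap, cover, flange, gear, pin}
9. base_plate@(-1, -1, 1) [-x clear] — {base_plate, bearing, bracket, bushing, cap, cover, flange, gear, pin}
10. spacer@(-1, -1, 2) [-x clear] — {base_plate, bearing, bracket, bushing, cap, cover, flange, gear, pin, spacer}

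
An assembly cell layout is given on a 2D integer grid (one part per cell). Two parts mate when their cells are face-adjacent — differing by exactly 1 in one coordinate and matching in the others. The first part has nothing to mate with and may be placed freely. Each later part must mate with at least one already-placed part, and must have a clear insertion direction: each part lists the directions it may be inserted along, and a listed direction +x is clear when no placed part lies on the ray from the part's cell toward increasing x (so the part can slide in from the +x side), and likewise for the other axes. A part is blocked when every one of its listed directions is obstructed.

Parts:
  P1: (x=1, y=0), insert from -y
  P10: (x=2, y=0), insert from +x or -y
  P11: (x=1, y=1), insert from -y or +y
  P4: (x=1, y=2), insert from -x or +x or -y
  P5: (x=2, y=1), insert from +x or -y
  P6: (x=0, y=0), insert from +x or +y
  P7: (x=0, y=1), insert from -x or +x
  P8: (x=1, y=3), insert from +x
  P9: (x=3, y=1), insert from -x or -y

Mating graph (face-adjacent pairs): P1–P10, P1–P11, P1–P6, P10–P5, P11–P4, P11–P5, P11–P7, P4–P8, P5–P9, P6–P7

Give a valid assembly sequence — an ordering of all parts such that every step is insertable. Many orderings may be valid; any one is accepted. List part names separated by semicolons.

P6; P7; P11; P5; P4; P8; P10; P1; P9

1. P6@(0, 0) [+x clear] — {P6}
2. P7@(0, 1) [-x clear] — {P6, P7}
3. P11@(1, 1) [-y clear] — {P11, P6, P7}
4. P5@(2, 1) [+x clear] — {P11, P5, P6, P7}
5. P4@(1, 2) [-x clear] — {P11, P4, P5, P6, P7}
6. P8@(1, 3) [+x clear] — {P11, P4, P5, P6, P7, P8}
7. P10@(2, 0) [+x clear] — {P10, P11, P4, P5, P6, P7, P8}
8. P1@(1, 0) [-y clear] — {P1, P10, P11, P4, P5, P6, P7, P8}
9. P9@(3, 1) [-y clear] — {P1, P10, P11, P4, P5, P6, P7, P8, P9}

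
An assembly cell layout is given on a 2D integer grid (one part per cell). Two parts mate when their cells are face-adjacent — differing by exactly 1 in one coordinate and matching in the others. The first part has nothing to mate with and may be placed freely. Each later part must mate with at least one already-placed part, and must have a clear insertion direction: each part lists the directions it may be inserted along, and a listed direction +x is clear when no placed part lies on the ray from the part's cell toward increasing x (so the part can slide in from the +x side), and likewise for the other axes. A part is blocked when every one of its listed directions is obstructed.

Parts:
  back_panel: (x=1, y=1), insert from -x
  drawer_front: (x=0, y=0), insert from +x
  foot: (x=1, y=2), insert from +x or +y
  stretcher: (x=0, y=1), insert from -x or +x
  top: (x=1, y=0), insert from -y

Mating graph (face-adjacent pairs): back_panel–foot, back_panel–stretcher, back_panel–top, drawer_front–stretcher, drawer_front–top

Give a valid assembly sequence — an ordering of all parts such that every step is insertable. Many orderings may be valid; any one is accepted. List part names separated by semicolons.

1. foot@(1, 2) [+x clear] — {foot}
2. back_panel@(1, 1) [-x clear] — {back_panel, foot}
3. stretcher@(0, 1) [-x clear] — {back_panel, foot, stretcher}
4. drawer_front@(0, 0) [+x clear] — {back_panel, drawer_front, foot, stretcher}
5. top@(1, 0) [-y clear] — {back_panel, drawer_front, foot, stretcher, top}

foot; back_panel; stretcher; drawer_front; top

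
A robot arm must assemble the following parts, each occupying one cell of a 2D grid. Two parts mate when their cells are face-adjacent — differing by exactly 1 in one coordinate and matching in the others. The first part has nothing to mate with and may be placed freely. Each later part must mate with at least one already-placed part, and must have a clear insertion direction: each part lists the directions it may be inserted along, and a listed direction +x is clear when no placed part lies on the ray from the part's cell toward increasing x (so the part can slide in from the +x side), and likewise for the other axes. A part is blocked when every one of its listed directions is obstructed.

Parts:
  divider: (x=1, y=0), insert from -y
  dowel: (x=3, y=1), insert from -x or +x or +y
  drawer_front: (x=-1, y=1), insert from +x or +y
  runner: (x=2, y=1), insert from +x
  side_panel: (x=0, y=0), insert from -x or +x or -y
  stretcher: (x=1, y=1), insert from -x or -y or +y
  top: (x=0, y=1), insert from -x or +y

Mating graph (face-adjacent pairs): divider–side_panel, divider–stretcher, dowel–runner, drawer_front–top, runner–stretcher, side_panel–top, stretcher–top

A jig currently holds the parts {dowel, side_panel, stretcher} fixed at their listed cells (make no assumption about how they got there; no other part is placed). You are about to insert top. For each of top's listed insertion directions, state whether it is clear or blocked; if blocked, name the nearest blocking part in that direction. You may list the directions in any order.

-x: ray from top(0, 1) has no placed part ⇒ clear
+y: ray from top(0, 1) has no placed part ⇒ clear

+y: clear; -x: clear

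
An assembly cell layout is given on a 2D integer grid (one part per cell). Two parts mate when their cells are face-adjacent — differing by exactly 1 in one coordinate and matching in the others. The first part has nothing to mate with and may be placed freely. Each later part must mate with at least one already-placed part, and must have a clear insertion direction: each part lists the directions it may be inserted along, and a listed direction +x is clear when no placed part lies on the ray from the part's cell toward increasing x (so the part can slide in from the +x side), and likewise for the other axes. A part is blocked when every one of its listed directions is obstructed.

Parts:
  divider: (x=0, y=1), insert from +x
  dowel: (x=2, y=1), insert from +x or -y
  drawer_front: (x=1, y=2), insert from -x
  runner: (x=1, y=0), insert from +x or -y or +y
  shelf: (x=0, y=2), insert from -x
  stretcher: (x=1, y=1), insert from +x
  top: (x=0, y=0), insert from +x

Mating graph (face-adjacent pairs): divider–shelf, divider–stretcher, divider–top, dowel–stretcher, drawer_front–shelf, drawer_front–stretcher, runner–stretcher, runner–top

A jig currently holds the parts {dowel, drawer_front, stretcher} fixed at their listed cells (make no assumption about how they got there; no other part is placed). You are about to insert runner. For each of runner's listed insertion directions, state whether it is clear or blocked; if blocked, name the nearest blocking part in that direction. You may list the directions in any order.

+x: clear; +y: blocked by stretcher; -y: clear

+x: ray from runner(1, 0) has no placed part ⇒ clear
-y: ray from runner(1, 0) has no placed part ⇒ clear
+y: nearest on ray is stretcher@(1, 1) ⇒ blocked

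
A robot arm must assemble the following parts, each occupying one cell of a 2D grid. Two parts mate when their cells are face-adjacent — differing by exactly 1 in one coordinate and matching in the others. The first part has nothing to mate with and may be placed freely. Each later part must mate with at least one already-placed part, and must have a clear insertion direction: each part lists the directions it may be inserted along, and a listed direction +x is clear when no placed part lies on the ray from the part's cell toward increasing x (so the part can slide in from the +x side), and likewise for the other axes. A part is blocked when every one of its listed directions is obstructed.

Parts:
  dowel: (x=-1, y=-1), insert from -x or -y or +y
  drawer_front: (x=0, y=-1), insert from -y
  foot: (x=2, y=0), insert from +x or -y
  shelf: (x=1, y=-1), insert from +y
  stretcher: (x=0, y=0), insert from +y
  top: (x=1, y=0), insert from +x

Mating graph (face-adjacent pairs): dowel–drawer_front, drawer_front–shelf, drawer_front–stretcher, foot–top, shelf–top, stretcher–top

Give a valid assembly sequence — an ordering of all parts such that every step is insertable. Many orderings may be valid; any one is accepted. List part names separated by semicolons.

1. stretcher@(0, 0) [+y clear] — {stretcher}
2. drawer_front@(0, -1) [-y clear] — {drawer_front, stretcher}
3. shelf@(1, -1) [+y clear] — {drawer_front, shelf, stretcher}
4. dowel@(-1, -1) [-x clear] — {dowel, drawer_front, shelf, stretcher}
5. top@(1, 0) [+x clear] — {dowel, drawer_front, shelf, stretcher, top}
6. foot@(2, 0) [+x clear] — {dowel, drawer_front, foot, shelf, stretcher, top}

stretcher; drawer_front; shelf; dowel; top; foot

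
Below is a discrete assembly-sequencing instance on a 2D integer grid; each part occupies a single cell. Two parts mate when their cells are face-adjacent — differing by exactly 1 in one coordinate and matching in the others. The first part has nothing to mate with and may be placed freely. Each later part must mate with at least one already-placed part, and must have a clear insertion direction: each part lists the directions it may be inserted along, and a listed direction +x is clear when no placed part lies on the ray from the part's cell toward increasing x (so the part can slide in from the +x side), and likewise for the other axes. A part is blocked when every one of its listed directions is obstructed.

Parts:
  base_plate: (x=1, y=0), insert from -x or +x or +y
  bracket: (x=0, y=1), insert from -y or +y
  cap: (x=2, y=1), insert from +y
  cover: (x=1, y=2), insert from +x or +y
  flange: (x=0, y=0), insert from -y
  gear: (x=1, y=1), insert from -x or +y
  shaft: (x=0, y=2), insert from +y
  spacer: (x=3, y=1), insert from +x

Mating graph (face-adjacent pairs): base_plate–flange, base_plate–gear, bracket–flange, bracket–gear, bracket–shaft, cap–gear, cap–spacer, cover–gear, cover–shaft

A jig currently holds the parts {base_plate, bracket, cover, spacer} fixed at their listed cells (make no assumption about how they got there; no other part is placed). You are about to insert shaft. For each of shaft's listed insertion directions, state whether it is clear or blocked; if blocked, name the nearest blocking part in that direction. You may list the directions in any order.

+y: clear

+y: ray from shaft(0, 2) has no placed part ⇒ clear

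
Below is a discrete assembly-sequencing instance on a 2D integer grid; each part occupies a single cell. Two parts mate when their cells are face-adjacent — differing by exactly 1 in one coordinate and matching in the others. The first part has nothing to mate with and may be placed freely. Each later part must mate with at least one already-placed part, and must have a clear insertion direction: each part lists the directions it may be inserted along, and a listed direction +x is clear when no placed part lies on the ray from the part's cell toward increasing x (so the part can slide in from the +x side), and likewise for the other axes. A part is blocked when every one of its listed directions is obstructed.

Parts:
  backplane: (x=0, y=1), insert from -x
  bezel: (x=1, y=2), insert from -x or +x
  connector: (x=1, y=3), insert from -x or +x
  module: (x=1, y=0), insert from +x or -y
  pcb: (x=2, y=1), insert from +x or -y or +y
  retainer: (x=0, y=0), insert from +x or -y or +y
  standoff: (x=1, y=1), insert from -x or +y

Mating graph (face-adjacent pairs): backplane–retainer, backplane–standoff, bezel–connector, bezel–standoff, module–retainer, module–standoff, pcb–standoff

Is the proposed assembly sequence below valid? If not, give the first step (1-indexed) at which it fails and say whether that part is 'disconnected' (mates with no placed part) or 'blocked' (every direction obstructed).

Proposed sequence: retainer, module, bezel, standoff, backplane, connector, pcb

1. retainer@(0, 0) [+x clear] — {retainer}
2. module@(1, 0) [+x clear] — {module, retainer}
3. bezel@(1, 2) — no placed neighbour ⇒ disconnected

Invalid at step 3 (disconnected)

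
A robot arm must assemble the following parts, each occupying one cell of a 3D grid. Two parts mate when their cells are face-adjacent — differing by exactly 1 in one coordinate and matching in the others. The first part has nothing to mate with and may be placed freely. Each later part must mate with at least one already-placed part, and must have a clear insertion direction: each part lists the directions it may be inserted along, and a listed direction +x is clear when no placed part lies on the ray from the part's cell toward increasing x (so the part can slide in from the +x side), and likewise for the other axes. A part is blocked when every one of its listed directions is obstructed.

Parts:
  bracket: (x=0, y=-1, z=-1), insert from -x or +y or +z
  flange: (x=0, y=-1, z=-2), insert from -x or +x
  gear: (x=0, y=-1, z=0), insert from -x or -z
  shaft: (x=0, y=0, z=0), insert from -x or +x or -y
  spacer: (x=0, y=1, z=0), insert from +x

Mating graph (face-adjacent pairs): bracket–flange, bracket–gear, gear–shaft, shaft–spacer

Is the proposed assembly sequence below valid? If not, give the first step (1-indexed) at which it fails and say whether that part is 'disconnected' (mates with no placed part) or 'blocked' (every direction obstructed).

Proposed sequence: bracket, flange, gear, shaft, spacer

Valid

1. bracket@(0, -1, -1) [-x clear] — {bracket}
2. flange@(0, -1, -2) [-x clear] — {bracket, flange}
3. gear@(0, -1, 0) [-x clear] — {bracket, flange, gear}
4. shaft@(0, 0, 0) [-x clear] — {bracket, flange, gear, shaft}
5. spacer@(0, 1, 0) [+x clear] — {bracket, flange, gear, shaft, spacer}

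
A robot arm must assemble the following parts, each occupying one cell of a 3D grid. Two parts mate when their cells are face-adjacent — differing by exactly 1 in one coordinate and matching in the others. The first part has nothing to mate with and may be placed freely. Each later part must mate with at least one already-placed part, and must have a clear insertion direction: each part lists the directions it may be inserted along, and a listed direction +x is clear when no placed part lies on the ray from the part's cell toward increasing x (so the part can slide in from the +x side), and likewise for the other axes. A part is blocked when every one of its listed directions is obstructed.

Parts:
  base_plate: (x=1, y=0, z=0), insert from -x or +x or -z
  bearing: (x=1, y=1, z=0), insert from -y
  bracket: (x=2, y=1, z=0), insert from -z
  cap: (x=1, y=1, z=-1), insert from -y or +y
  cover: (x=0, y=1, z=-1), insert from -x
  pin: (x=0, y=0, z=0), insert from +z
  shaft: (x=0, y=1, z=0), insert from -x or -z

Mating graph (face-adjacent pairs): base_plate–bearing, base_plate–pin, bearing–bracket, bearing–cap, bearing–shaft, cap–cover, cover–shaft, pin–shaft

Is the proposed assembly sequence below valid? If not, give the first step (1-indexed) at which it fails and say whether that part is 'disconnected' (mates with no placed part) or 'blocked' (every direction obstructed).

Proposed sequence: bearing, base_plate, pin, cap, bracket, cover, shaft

1. bearing@(1, 1, 0) [-y clear] — {bearing}
2. base_plate@(1, 0, 0) [-x clear] — {base_plate, bearing}
3. pin@(0, 0, 0) [+z clear] — {base_plate, bearing, pin}
4. cap@(1, 1, -1) [-y clear] — {base_plate, bearing, cap, pin}
5. bracket@(2, 1, 0) [-z clear] — {base_plate, bearing, bracket, cap, pin}
6. cover@(0, 1, -1) [-x clear] — {base_plate, bearing, bracket, cap, cover, pin}
7. shaft@(0, 1, 0) [-x clear] — {base_plate, bearing, bracket, cap, cover, pin, shaft}

Valid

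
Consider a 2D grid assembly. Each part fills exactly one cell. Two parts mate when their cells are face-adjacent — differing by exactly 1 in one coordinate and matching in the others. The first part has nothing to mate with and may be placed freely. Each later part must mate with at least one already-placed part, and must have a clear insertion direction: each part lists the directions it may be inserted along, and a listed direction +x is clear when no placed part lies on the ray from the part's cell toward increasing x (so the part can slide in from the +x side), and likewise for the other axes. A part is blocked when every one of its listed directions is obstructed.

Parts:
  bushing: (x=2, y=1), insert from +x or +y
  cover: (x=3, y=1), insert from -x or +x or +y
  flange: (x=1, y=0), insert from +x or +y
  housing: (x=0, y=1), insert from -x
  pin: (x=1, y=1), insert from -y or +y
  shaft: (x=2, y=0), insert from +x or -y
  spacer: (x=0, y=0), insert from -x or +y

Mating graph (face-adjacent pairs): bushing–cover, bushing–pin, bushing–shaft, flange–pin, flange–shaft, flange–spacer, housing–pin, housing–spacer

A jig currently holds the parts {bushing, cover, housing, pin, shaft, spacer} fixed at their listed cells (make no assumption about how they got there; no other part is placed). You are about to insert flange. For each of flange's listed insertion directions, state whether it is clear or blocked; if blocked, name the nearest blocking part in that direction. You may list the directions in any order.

+x: nearest on ray is shaft@(2, 0) ⇒ blocked
+y: nearest on ray is pin@(1, 1) ⇒ blocked

+x: blocked by shaft; +y: blocked by pin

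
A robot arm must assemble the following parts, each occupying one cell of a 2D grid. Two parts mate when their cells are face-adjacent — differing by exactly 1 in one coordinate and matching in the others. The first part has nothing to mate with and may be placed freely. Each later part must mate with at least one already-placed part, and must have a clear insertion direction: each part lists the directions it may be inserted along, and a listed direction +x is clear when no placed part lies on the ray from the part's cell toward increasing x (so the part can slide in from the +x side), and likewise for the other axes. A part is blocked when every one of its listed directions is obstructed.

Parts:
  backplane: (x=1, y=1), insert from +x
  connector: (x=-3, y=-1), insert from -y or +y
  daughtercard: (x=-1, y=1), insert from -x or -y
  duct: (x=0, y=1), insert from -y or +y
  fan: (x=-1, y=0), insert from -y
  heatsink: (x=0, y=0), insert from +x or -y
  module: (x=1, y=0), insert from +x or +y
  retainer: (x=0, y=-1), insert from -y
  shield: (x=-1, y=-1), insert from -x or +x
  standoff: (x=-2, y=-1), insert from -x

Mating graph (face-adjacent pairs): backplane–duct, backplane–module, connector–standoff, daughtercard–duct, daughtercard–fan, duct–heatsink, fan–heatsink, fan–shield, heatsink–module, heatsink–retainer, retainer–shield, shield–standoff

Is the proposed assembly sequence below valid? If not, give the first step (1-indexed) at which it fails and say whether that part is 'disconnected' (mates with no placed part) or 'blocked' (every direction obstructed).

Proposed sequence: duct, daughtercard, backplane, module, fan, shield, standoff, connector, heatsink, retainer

Valid

1. duct@(0, 1) [-y clear] — {duct}
2. daughtercard@(-1, 1) [-x clear] — {daughtercard, duct}
3. backplane@(1, 1) [+x clear] — {backplane, daughtercard, duct}
4. module@(1, 0) [+x clear] — {backplane, daughtercard, duct, module}
5. fan@(-1, 0) [-y clear] — {backplane, daughtercard, duct, fan, module}
6. shield@(-1, -1) [-x clear] — {backplane, daughtercard, duct, fan, module, shield}
7. standoff@(-2, -1) [-x clear] — {backplane, daughtercard, duct, fan, module, shield, standoff}
8. connector@(-3, -1) [-y clear] — {backplane, connector, daughtercard, duct, fan, module, shield, standoff}
9. heatsink@(0, 0) [-y clear] — {backplane, connector, daughtercard, duct, fan, heatsink, module, shield, standoff}
10. retainer@(0, -1) [-y clear] — {backplane, connector, daughtercard, duct, fan, heatsink, module, retainer, shield, standoff}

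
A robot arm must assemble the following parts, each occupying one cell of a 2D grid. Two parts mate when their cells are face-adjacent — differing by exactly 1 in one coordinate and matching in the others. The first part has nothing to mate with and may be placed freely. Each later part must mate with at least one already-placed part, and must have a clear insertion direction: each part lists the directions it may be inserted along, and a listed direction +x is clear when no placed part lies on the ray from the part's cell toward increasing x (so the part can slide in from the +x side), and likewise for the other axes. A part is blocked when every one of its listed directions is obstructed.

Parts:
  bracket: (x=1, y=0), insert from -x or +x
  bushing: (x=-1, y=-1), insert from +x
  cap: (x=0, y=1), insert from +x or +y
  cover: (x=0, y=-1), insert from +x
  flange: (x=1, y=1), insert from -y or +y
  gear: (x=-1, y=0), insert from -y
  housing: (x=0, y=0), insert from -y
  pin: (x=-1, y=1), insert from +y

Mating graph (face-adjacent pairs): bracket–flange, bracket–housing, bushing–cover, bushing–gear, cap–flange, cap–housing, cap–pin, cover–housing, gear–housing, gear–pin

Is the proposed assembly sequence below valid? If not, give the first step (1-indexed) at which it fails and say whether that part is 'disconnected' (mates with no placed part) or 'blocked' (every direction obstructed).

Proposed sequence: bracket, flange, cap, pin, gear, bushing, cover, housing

1. bracket@(1, 0) [-x clear] — {bracket}
2. flange@(1, 1) [+y clear] — {bracket, flange}
3. cap@(0, 1) [+y clear] — {bracket, cap, flange}
4. pin@(-1, 1) [+y clear] — {bracket, cap, flange, pin}
5. gear@(-1, 0) [-y clear] — {bracket, cap, flange, gear, pin}
6. bushing@(-1, -1) [+x clear] — {bracket, bushing, cap, flange, gear, pin}
7. cover@(0, -1) [+x clear] — {bracket, bushing, cap, cover, flange, gear, pin}
8. housing@(0, 0) — -y all obstructed ⇒ blocked

Invalid at step 8 (blocked)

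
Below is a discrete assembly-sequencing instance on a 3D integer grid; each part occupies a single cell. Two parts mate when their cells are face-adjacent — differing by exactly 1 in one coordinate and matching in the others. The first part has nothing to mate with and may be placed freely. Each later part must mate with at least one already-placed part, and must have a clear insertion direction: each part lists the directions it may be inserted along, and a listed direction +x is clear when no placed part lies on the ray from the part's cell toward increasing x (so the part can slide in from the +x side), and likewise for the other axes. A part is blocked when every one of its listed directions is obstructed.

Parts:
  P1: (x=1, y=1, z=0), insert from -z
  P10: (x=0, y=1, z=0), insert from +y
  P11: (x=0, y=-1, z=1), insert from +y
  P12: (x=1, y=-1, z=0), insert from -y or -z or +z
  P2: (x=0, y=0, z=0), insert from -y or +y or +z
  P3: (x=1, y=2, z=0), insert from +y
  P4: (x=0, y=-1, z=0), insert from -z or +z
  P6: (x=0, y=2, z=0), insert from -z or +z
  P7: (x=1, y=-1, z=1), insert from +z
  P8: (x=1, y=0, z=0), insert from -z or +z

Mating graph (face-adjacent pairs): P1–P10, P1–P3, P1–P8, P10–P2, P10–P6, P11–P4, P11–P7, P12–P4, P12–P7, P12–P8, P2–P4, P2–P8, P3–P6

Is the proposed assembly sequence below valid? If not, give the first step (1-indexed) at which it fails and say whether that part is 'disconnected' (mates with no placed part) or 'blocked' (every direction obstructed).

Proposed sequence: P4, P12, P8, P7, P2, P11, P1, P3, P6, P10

Invalid at step 10 (blocked)

1. P4@(0, -1, 0) [-z clear] — {P4}
2. P12@(1, -1, 0) [-y clear] — {P12, P4}
3. P8@(1, 0, 0) [-z clear] — {P12, P4, P8}
4. P7@(1, -1, 1) [+z clear] — {P12, P4, P7, P8}
5. P2@(0, 0, 0) [+y clear] — {P12, P2, P4, P7, P8}
6. P11@(0, -1, 1) [+y clear] — {P11, P12, P2, P4, P7, P8}
7. P1@(1, 1, 0) [-z clear] — {P1, P11, P12, P2, P4, P7, P8}
8. P3@(1, 2, 0) [+y clear] — {P1, P11, P12, P2, P3, P4, P7, P8}
9. P6@(0, 2, 0) [-z clear] — {P1, P11, P12, P2, P3, P4, P6, P7, P8}
10. P10@(0, 1, 0) — +y all obstructed ⇒ blocked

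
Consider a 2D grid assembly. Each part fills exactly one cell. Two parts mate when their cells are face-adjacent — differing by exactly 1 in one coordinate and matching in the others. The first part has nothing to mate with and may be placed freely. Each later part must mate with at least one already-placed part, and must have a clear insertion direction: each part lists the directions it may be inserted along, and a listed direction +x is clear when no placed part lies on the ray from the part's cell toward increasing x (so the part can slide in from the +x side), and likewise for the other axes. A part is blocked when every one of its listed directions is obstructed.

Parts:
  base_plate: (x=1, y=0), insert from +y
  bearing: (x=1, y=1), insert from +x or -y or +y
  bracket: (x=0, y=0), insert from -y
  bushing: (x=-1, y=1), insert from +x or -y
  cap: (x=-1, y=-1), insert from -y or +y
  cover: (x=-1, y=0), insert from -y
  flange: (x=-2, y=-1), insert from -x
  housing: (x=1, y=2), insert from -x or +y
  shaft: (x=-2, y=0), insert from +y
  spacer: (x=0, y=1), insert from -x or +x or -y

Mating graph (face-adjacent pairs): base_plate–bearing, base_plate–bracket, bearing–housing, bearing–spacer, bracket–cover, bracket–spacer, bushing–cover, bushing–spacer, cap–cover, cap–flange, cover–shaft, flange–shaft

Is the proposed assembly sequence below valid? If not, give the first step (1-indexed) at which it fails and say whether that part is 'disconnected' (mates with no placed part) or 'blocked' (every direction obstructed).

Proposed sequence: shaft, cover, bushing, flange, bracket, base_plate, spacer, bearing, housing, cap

1. shaft@(-2, 0) [+y clear] — {shaft}
2. cover@(-1, 0) [-y clear] — {cover, shaft}
3. bushing@(-1, 1) [+x clear] — {bushing, cover, shaft}
4. flange@(-2, -1) [-x clear] — {bushing, cover, flange, shaft}
5. bracket@(0, 0) [-y clear] — {bracket, bushing, cover, flange, shaft}
6. base_plate@(1, 0) [+y clear] — {base_plate, bracket, bushing, cover, flange, shaft}
7. spacer@(0, 1) [+x clear] — {base_plate, bracket, bushing, cover, flange, shaft, spacer}
8. bearing@(1, 1) [+x clear] — {base_plate, bearing, bracket, bushing, cover, flange, shaft, spacer}
9. housing@(1, 2) [-x clear] — {base_plate, bearing, bracket, bushing, cover, flange, housing, shaft, spacer}
10. cap@(-1, -1) [-y clear] — {base_plate, bearing, bracket, bushing, cap, cover, flange, housing, shaft, spacer}

Valid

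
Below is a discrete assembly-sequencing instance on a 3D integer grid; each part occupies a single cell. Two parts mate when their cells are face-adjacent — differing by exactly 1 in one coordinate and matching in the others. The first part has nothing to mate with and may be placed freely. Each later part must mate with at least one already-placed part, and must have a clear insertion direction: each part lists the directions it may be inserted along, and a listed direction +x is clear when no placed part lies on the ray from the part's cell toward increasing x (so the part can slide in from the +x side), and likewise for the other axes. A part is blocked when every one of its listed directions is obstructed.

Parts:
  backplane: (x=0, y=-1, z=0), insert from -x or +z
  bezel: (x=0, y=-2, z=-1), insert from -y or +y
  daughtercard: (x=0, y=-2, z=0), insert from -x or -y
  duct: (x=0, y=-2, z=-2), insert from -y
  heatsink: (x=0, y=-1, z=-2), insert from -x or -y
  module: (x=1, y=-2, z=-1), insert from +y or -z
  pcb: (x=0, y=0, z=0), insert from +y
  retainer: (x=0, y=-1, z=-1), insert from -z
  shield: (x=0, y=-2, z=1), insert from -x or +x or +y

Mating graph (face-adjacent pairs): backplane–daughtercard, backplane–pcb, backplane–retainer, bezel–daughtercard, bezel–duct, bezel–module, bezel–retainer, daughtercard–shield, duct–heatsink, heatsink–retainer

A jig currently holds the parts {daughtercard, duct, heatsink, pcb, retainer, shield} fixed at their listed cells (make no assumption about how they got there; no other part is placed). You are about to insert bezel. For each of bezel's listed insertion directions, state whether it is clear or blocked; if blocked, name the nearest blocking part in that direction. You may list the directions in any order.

+y: blocked by retainer; -y: clear

-y: ray from bezel(0, -2, -1) has no placed part ⇒ clear
+y: nearest on ray is retainer@(0, -1, -1) ⇒ blocked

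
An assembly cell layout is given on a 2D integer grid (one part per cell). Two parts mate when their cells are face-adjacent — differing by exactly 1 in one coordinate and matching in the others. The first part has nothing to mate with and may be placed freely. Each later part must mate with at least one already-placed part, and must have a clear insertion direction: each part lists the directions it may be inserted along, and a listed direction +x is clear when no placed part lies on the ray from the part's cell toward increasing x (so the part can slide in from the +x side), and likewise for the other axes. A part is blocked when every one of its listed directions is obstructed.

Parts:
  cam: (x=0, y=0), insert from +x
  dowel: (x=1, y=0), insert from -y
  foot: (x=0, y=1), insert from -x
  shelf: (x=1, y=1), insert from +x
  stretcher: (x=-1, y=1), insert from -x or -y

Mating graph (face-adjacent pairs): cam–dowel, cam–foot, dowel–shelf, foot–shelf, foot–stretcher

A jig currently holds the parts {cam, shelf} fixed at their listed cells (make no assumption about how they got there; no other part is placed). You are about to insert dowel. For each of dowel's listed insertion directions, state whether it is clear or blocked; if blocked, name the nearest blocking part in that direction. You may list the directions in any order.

-y: ray from dowel(1, 0) has no placed part ⇒ clear

-y: clear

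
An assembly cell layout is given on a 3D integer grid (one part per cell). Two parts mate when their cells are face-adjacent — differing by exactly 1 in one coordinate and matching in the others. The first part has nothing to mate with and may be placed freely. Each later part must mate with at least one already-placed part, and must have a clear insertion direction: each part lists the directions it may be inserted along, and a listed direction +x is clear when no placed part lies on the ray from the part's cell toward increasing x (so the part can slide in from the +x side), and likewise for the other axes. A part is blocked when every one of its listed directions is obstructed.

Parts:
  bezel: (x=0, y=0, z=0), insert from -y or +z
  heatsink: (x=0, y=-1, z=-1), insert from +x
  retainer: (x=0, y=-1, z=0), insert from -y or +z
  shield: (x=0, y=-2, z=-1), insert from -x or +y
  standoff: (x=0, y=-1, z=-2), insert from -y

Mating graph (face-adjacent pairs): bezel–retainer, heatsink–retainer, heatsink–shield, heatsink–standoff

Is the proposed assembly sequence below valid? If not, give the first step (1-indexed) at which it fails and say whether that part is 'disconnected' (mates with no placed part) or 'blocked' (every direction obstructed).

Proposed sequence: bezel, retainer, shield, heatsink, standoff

Invalid at step 3 (disconnected)

1. bezel@(0, 0, 0) [-y clear] — {bezel}
2. retainer@(0, -1, 0) [-y clear] — {bezel, retainer}
3. shield@(0, -2, -1) — no placed neighbour ⇒ disconnected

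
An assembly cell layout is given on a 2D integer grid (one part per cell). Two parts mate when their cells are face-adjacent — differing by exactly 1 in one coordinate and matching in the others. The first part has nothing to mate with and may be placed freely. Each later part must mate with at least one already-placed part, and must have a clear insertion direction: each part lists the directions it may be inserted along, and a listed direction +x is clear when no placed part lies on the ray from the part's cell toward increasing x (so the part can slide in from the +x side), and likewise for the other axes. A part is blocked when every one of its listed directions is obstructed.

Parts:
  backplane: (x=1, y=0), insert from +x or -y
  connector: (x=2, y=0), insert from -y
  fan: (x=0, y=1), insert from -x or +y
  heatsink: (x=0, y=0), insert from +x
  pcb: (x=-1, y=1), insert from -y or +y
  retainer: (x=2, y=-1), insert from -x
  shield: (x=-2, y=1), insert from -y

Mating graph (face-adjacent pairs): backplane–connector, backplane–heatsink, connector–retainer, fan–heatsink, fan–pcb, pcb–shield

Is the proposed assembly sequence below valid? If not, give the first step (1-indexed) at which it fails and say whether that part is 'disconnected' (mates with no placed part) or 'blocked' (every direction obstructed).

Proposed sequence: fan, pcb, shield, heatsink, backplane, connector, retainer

Valid

1. fan@(0, 1) [-x clear] — {fan}
2. pcb@(-1, 1) [-y clear] — {fan, pcb}
3. shield@(-2, 1) [-y clear] — {fan, pcb, shield}
4. heatsink@(0, 0) [+x clear] — {fan, heatsink, pcb, shield}
5. backplane@(1, 0) [+x clear] — {backplane, fan, heatsink, pcb, shield}
6. connector@(2, 0) [-y clear] — {backplane, connector, fan, heatsink, pcb, shield}
7. retainer@(2, -1) [-x clear] — {backplane, connector, fan, heatsink, pcb, retainer, shield}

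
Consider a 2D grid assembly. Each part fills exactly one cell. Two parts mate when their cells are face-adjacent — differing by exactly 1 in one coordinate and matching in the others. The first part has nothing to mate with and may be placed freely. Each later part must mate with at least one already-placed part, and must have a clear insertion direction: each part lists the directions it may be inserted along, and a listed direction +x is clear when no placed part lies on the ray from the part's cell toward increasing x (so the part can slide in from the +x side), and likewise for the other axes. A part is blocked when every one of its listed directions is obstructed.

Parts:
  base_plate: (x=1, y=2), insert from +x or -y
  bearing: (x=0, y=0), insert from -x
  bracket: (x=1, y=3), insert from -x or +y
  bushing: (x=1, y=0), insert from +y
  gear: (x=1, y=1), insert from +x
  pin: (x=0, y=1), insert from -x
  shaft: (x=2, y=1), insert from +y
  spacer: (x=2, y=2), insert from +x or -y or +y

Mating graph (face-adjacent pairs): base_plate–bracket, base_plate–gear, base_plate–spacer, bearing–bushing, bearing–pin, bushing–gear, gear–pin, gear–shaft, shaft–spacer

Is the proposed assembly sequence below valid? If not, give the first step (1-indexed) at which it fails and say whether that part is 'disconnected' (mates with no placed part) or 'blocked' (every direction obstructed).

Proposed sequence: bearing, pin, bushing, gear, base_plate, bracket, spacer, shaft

1. bearing@(0, 0) [-x clear] — {bearing}
2. pin@(0, 1) [-x clear] — {bearing, pin}
3. bushing@(1, 0) [+y clear] — {bearing, bushing, pin}
4. gear@(1, 1) [+x clear] — {bearing, bushing, gear, pin}
5. base_plate@(1, 2) [+x clear] — {base_plate, bearing, bushing, gear, pin}
6. bracket@(1, 3) [-x clear] — {base_plate, bearing, bracket, bushing, gear, pin}
7. spacer@(2, 2) [+x clear] — {base_plate, bearing, bracket, bushing, gear, pin, spacer}
8. shaft@(2, 1) — +y all obstructed ⇒ blocked

Invalid at step 8 (blocked)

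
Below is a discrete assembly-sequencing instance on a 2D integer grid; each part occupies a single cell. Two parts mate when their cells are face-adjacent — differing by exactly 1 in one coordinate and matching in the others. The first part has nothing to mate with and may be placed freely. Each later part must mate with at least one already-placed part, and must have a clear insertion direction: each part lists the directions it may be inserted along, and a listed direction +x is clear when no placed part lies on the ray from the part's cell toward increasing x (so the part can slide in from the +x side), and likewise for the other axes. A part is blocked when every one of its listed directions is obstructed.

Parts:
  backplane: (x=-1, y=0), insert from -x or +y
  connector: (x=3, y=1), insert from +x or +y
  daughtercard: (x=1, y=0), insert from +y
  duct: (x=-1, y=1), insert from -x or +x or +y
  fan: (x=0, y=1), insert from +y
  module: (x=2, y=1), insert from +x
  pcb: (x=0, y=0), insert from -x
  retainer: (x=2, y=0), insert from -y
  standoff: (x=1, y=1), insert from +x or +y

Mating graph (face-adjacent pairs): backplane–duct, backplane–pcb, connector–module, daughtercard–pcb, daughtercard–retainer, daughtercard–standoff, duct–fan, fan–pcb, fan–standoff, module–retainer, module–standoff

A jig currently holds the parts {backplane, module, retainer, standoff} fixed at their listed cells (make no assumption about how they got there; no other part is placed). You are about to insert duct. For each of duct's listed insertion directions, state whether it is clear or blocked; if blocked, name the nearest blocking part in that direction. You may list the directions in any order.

+x: blocked by standoff; +y: clear; -x: clear

-x: ray from duct(-1, 1) has no placed part ⇒ clear
+x: nearest on ray is standoff@(1, 1) ⇒ blocked
+y: ray from duct(-1, 1) has no placed part ⇒ clear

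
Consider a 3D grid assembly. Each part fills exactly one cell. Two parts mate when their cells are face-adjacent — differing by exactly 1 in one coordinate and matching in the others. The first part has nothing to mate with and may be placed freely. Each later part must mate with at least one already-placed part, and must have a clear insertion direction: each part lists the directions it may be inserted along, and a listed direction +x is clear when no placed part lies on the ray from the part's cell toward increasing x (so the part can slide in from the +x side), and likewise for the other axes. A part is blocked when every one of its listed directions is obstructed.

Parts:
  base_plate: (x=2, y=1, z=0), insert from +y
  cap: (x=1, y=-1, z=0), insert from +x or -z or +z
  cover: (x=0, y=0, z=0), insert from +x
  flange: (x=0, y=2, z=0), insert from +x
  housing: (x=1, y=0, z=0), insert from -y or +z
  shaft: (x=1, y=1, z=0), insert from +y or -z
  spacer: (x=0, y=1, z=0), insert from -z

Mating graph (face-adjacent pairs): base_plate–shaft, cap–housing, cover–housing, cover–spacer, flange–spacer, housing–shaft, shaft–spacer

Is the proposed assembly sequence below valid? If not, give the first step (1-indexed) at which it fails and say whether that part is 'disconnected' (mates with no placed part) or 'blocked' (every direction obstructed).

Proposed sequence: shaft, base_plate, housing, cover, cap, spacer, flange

1. shaft@(1, 1, 0) [+y clear] — {shaft}
2. base_plate@(2, 1, 0) [+y clear] — {base_plate, shaft}
3. housing@(1, 0, 0) [-y clear] — {base_plate, housing, shaft}
4. cover@(0, 0, 0) — +x all obstructed ⇒ blocked

Invalid at step 4 (blocked)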